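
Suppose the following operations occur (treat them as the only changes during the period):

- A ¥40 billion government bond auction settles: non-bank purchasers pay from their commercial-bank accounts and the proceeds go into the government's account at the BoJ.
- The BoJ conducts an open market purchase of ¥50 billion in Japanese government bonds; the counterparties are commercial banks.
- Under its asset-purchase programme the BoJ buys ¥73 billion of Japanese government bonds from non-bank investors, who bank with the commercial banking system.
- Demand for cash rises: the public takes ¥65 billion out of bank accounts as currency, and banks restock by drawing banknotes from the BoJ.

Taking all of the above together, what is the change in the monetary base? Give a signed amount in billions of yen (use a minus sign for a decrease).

Government account inflow ¥40 billion: reserves shift to a non-base liability → −¥40B.
OMO purchase (from banks) ¥50 billion: BoJ balance sheet expands → +¥50B.
Asset purchase (from non-banks) ¥73 billion: BoJ balance sheet expands → +¥73B.
Currency withdrawal ¥65 billion: just a shift between currency and reserves — both are base money → 0.
Net: −40 + 50 + 73 + 0 = +¥83 billion.

+¥83 billion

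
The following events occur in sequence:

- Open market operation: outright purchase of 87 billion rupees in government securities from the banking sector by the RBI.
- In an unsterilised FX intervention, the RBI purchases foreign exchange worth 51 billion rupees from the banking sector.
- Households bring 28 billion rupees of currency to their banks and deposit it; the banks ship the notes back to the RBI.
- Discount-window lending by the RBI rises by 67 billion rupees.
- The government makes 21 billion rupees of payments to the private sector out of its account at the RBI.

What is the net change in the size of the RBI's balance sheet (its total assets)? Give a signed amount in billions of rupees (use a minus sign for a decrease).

OMO purchase (from banks) 87 billion rupees: an RBI asset is acquired → +87B.
FX purchase 51 billion rupees: an RBI asset is acquired → +51B.
Currency deposit 28 billion rupees: only the composition of liabilities changes → 0.
Discount-window loan 67 billion rupees: an RBI asset is acquired → +67B.
Government spending 21 billion rupees: only the composition of liabilities changes → 0.
Net: 87 + 51 + 0 + 67 + 0 = +205 billion.

+205 billion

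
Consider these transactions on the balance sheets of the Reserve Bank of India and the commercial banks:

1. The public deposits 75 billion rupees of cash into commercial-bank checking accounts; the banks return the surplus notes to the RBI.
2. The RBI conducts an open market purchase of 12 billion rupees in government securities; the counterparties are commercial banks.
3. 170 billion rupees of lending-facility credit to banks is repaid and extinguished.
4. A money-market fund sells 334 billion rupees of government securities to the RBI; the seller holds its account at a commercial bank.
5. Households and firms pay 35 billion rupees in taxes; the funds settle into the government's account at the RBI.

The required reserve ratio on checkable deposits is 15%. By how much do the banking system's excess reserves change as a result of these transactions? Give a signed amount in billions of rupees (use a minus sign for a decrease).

+159.9 billion

Currency deposit 75 billion rupees: reserves +75B, deposits +75B.
OMO purchase (from banks) 12 billion rupees: reserves +12B, deposits 0.
Discount-window repayment 170 billion rupees: reserves −170B, deposits 0.
Asset purchase (from non-banks) 334 billion rupees: reserves +334B, deposits +334B.
Government account inflow 35 billion rupees: reserves −35B, deposits −35B.
Totals: Δreserves = +216B, Δdeposits = +374B.
Δrequired reserves = 15% × +374B = +56.1B.
Δexcess reserves = Δreserves − Δrequired = +216B − (+56.1B) = +159.9 billion.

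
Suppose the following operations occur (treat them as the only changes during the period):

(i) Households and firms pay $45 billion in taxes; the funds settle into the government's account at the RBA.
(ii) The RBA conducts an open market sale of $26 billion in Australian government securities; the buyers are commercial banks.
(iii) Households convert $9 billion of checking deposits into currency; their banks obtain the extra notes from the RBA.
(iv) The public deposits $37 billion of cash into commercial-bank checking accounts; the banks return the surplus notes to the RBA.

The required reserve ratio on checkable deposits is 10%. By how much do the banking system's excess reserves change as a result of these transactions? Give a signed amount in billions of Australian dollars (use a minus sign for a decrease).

Government account inflow $45 billion: reserves −$45B, deposits −$45B.
OMO sale (to banks) $26 billion: reserves −$26B, deposits 0.
Currency withdrawal $9 billion: reserves −$9B, deposits −$9B.
Currency deposit $37 billion: reserves +$37B, deposits +$37B.
Totals: Δreserves = −$43B, Δdeposits = −$17B.
Δrequired reserves = 10% × −$17B = −$1.7B.
Δexcess reserves = Δreserves − Δrequired = −$43B − (−$1.7B) = -$41.3 billion.

-$41.3 billion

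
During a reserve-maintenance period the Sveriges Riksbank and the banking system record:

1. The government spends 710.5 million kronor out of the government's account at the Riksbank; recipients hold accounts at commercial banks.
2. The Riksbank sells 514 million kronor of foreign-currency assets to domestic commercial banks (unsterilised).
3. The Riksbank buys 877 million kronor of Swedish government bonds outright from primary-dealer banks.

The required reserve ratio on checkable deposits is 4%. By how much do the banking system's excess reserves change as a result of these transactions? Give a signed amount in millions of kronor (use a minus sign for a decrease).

Government spending 710.5 million kronor: reserves +710.5M, deposits +710.5M.
FX sale 514 million kronor: reserves −514M, deposits 0.
OMO purchase (from banks) 877 million kronor: reserves +877M, deposits 0.
Totals: Δreserves = +1073.5M, Δdeposits = +710.5M.
Δrequired reserves = 4% × +710.5M = +28.42M.
Δexcess reserves = Δreserves − Δrequired = +1073.5M − (+28.42M) = +1045.08 million.

+1045.08 million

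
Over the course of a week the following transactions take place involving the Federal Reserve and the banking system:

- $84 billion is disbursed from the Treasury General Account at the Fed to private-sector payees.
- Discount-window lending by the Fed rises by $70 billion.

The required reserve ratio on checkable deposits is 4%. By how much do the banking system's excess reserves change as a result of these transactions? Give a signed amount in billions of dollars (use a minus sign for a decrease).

+$150.64 billion

Government spending $84 billion: reserves +$84B, deposits +$84B.
Discount-window loan $70 billion: reserves +$70B, deposits 0.
Totals: Δreserves = +$154B, Δdeposits = +$84B.
Δrequired reserves = 4% × +$84B = +$3.36B.
Δexcess reserves = Δreserves − Δrequired = +$154B − (+$3.36B) = +$150.64 billion.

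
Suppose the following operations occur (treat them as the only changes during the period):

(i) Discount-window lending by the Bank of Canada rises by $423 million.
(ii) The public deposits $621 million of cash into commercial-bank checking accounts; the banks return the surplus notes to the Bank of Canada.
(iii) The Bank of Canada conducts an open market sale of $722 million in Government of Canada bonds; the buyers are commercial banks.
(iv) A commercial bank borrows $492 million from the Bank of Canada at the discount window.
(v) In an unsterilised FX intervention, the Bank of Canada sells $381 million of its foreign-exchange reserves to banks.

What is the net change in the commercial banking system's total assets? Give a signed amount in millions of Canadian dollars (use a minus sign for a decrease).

+$1536 million

Discount-window loan $423 million: bank balance sheets expand → +$423M.
Currency deposit $621 million: bank balance sheets expand → +$621M.
OMO sale (to banks) $722 million: just an asset swap on bank balance sheets → 0.
Discount-window loan $492 million: bank balance sheets expand → +$492M.
FX sale $381 million: just an asset swap on bank balance sheets → 0.
Net: 423 + 621 + 0 + 492 + 0 = +$1536 million.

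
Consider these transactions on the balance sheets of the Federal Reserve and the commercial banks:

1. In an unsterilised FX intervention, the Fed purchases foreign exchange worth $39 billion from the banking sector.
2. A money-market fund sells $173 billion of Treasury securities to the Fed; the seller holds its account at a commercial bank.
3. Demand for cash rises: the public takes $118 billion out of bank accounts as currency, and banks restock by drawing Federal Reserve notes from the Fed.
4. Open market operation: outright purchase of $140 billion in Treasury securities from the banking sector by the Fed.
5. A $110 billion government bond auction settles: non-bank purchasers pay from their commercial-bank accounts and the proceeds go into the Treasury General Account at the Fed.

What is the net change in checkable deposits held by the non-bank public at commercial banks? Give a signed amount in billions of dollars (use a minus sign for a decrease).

Fed balance sheet:
  Assets:      Securities +$313B, Foreign assets +$39B
  Liabilities: Bank reserves +$124B, Currency in circulation +$118B, Government deposits +$110B
Commercial banking system:
  Assets:      Reserves at CB +$124B, Securities −$140B, Foreign assets −$39B
  Liabilities: Checkable deposits −$55B
So the change in checkable deposits held by the non-bank public at commercial banks is -$55 billion.

-$55 billion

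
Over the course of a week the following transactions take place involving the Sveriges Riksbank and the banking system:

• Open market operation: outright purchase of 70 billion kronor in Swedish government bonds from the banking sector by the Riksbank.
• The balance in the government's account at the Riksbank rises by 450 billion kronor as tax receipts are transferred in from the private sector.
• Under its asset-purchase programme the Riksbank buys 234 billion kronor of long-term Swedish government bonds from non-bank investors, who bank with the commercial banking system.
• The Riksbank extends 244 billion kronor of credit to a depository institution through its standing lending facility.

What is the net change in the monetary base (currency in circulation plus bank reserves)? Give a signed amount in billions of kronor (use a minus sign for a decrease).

Riksbank balance sheet:
  Assets:      Securities +304B, Loans to banks +244B
  Liabilities: Bank reserves +98B, Government deposits +450B
Commercial banking system:
  Assets:      Reserves at CB +98B, Securities −70B
  Liabilities: Checkable deposits −216B, Borrowings from CB +244B
Monetary base = currency + reserves: 0 + (+98B) = +98 billion.

+98 billion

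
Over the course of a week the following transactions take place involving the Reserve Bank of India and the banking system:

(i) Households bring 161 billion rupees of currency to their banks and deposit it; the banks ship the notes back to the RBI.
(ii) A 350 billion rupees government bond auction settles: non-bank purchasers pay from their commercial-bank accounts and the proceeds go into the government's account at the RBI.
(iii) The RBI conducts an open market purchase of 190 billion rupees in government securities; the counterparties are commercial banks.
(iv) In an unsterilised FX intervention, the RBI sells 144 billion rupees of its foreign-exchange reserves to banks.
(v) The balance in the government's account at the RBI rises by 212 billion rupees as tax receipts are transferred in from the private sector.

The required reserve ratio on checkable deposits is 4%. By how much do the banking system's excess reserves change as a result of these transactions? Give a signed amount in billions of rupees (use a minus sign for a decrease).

Currency deposit 161 billion rupees: reserves +161B, deposits +161B.
Government account inflow 350 billion rupees: reserves −350B, deposits −350B.
OMO purchase (from banks) 190 billion rupees: reserves +190B, deposits 0.
FX sale 144 billion rupees: reserves −144B, deposits 0.
Government account inflow 212 billion rupees: reserves −212B, deposits −212B.
Totals: Δreserves = −355B, Δdeposits = −401B.
Δrequired reserves = 4% × −401B = −16.04B.
Δexcess reserves = Δreserves − Δrequired = −355B − (−16.04B) = -338.96 billion.

-338.96 billion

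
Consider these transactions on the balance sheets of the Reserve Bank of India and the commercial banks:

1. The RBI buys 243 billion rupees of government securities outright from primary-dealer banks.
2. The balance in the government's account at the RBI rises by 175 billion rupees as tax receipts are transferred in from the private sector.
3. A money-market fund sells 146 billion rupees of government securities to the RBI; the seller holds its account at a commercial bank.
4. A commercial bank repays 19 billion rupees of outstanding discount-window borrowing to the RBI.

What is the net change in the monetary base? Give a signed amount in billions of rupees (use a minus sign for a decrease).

+195 billion

RBI balance sheet:
  Assets:      Securities +389B, Loans to banks −19B
  Liabilities: Bank reserves +195B, Government deposits +175B
Monetary base = currency + reserves: 0 + (+195B) = +195 billion.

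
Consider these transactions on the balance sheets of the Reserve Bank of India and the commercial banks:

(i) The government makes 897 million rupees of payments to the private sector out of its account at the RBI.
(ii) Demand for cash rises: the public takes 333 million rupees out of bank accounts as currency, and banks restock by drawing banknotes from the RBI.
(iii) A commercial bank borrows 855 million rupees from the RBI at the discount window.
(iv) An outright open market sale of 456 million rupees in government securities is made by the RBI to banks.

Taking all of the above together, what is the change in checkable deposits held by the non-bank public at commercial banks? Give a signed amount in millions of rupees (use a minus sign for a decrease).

RBI balance sheet:
  Assets:      Securities −456M, Loans to banks +855M
  Liabilities: Bank reserves +963M, Currency in circulation +333M, Government deposits −897M
Commercial banking system:
  Assets:      Reserves at CB +963M, Securities +456M
  Liabilities: Checkable deposits +564M, Borrowings from CB +855M
So the change in checkable deposits held by the non-bank public at commercial banks is +564 million.

+564 million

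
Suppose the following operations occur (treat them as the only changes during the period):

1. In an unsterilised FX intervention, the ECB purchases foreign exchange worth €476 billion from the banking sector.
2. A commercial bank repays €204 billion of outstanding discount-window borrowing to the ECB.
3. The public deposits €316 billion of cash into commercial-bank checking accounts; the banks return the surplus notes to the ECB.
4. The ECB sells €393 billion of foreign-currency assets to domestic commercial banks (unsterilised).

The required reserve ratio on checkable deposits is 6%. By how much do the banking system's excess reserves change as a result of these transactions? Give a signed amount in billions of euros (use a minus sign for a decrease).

FX purchase €476 billion: reserves +€476B, deposits 0.
Discount-window repayment €204 billion: reserves −€204B, deposits 0.
Currency deposit €316 billion: reserves +€316B, deposits +€316B.
FX sale €393 billion: reserves −€393B, deposits 0.
Totals: Δreserves = +€195B, Δdeposits = +€316B.
Δrequired reserves = 6% × +€316B = +€18.96B.
Δexcess reserves = Δreserves − Δrequired = +€195B − (+€18.96B) = +€176.04 billion.

+€176.04 billion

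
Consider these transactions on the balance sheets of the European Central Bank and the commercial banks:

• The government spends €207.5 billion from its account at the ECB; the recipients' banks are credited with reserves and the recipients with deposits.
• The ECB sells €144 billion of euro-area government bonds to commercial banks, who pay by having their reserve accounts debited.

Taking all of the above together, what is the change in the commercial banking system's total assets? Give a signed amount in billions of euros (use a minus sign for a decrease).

ECB balance sheet:
  Assets:      Securities −€144B
  Liabilities: Bank reserves +€63.5B, Government deposits −€207.5B
Commercial banking system:
  Assets:      Reserves at CB +€63.5B, Securities +€144B
  Liabilities: Checkable deposits +€207.5B
Change in total bank assets = +€207.5 billion.

+€207.5 billion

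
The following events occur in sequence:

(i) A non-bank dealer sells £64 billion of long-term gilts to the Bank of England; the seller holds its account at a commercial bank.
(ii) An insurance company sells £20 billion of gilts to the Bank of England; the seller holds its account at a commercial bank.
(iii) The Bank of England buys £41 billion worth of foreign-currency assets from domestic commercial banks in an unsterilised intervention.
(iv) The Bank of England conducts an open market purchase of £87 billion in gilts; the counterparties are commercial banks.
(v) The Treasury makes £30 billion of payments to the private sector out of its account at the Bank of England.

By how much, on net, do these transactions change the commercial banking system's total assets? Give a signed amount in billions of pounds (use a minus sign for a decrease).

+£114 billion

Bank of England balance sheet:
  Assets:      Securities +£171B, Foreign assets +£41B
  Liabilities: Bank reserves +£242B, Government deposits −£30B
Commercial banking system:
  Assets:      Reserves at CB +£242B, Securities −£87B, Foreign assets −£41B
  Liabilities: Checkable deposits +£114B
Change in total bank assets = +£114 billion.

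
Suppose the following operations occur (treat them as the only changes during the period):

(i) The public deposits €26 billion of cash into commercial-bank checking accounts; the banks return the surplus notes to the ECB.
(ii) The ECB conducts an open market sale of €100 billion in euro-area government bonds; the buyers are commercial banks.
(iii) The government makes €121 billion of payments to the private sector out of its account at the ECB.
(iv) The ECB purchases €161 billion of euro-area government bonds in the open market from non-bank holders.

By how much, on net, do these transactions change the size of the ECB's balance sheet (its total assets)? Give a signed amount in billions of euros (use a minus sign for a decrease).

Currency deposit €26 billion: only the composition of liabilities changes → 0.
OMO sale (to banks) €100 billion: an ECB asset is shed → −€100B.
Government spending €121 billion: only the composition of liabilities changes → 0.
Asset purchase (from non-banks) €161 billion: an ECB asset is acquired → +€161B.
Net: 0 − 100 + 0 + 161 = +€61 billion.

+€61 billion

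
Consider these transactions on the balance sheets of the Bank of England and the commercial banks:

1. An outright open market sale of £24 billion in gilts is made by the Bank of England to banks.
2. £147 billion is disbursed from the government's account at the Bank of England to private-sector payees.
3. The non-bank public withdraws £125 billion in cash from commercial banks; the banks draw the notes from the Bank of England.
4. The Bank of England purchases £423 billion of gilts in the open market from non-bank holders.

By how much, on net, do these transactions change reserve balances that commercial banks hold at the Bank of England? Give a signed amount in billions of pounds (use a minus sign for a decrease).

OMO sale (to banks) £24 billion: the buying banks pay out of their reserve balances → −£24B.
Government spending £147 billion: government payments flow into bank reserve accounts → +£147B.
Currency withdrawal £125 billion: banks swap reserves for currency → −£125B.
Asset purchase (from non-banks) £423 billion: the Bank of England pays by crediting reserve accounts → +£423B.
Net: −24 + 147 − 125 + 423 = +£421 billion.

+£421 billion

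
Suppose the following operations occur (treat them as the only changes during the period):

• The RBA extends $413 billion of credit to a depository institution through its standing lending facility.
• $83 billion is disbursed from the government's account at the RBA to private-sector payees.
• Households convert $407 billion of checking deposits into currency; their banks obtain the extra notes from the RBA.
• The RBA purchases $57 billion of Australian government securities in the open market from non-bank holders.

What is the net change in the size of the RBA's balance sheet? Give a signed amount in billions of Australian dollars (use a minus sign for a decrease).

+$470 billion

Discount-window loan $413 billion: an RBA asset is acquired → +$413B.
Government spending $83 billion: only the composition of liabilities changes → 0.
Currency withdrawal $407 billion: only the composition of liabilities changes → 0.
Asset purchase (from non-banks) $57 billion: an RBA asset is acquired → +$57B.
Net: 413 + 0 + 0 + 57 = +$470 billion.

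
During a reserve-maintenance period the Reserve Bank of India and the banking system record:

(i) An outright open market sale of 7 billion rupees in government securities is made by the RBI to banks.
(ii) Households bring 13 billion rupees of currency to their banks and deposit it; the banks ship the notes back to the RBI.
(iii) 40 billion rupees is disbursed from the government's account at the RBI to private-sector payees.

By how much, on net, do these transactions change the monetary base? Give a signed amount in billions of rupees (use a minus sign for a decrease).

RBI balance sheet:
  Assets:      Securities −7B
  Liabilities: Bank reserves +46B, Currency in circulation −13B, Government deposits −40B
Monetary base = currency + reserves: −13B + (+46B) = +33 billion.

+33 billion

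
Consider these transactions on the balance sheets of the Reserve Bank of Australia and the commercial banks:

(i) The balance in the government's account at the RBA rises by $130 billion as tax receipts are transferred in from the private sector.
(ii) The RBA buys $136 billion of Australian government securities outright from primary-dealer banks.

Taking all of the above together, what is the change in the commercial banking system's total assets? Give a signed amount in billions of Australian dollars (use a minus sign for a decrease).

-$130 billion

Government account inflow $130 billion: bank balance sheets shrink → −$130B.
OMO purchase (from banks) $136 billion: just an asset swap on bank balance sheets → 0.
Net: −130 + 0 = -$130 billion.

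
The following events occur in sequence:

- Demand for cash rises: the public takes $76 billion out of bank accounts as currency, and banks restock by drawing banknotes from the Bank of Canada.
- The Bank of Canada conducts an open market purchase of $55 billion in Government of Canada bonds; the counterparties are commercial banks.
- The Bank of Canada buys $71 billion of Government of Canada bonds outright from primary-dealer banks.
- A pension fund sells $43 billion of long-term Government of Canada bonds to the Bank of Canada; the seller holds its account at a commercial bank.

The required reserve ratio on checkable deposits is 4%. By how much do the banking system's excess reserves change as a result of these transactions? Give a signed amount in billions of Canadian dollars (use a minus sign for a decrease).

+$94.32 billion

Currency withdrawal $76 billion: reserves −$76B, deposits −$76B.
OMO purchase (from banks) $55 billion: reserves +$55B, deposits 0.
OMO purchase (from banks) $71 billion: reserves +$71B, deposits 0.
Asset purchase (from non-banks) $43 billion: reserves +$43B, deposits +$43B.
Totals: Δreserves = +$93B, Δdeposits = −$33B.
Δrequired reserves = 4% × −$33B = −$1.32B.
Δexcess reserves = Δreserves − Δrequired = +$93B − (−$1.32B) = +$94.32 billion.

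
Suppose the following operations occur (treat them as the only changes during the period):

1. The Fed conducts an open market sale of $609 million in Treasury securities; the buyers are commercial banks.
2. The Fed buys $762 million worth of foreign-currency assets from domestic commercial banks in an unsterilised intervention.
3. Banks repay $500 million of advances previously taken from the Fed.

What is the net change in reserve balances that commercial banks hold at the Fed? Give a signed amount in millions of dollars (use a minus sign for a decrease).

-$347 million

OMO sale (to banks) $609 million: the buying banks pay out of their reserve balances → −$609M.
FX purchase $762 million: the Fed pays by crediting reserve accounts → +$762M.
Discount-window repayment $500 million: repayment is debited from reserves → −$500M.
Net: −609 + 762 − 500 = -$347 million.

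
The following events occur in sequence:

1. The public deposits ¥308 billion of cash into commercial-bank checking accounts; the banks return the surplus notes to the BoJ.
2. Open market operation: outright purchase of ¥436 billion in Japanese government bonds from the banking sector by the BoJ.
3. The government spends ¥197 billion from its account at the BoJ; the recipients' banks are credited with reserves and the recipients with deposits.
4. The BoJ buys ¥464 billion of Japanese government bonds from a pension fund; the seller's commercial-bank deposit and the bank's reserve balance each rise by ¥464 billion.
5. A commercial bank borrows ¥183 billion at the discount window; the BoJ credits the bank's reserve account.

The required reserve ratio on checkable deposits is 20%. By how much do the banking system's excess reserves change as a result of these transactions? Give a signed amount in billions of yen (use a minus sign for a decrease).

+¥1394.2 billion

Currency deposit ¥308 billion: reserves +¥308B, deposits +¥308B.
OMO purchase (from banks) ¥436 billion: reserves +¥436B, deposits 0.
Government spending ¥197 billion: reserves +¥197B, deposits +¥197B.
Asset purchase (from non-banks) ¥464 billion: reserves +¥464B, deposits +¥464B.
Discount-window loan ¥183 billion: reserves +¥183B, deposits 0.
Totals: Δreserves = +¥1588B, Δdeposits = +¥969B.
Δrequired reserves = 20% × +¥969B = +¥193.8B.
Δexcess reserves = Δreserves − Δrequired = +¥1588B − (+¥193.8B) = +¥1394.2 billion.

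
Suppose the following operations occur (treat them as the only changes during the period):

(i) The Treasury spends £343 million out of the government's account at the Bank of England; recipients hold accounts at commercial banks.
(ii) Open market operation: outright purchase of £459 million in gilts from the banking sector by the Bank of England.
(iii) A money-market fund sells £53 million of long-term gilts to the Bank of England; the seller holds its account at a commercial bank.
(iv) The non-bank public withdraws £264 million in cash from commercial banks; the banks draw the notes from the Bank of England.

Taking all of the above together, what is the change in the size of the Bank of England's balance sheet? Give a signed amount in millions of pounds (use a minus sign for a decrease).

+£512 million

Bank of England balance sheet:
  Assets:      Securities +£512M
  Liabilities: Bank reserves +£591M, Currency in circulation +£264M, Government deposits −£343M
Commercial banking system:
  Assets:      Reserves at CB +£591M, Securities −£459M
  Liabilities: Checkable deposits +£132M
Change in total Bank of England assets = +£512 million.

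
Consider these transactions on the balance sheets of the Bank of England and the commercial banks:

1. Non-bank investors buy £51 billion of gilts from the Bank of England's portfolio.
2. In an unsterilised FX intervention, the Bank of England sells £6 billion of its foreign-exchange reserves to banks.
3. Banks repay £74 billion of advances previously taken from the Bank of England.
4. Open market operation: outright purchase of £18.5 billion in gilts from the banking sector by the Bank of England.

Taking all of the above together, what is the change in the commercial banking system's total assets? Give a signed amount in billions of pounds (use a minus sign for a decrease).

Bank of England balance sheet:
  Assets:      Securities −£32.5B, Loans to banks −£74B, Foreign assets −£6B
  Liabilities: Bank reserves −£112.5B
Commercial banking system:
  Assets:      Reserves at CB −£112.5B, Securities −£18.5B, Foreign assets +£6B
  Liabilities: Checkable deposits −£51B, Borrowings from CB −£74B
Change in total bank assets = -£125 billion.

-£125 billion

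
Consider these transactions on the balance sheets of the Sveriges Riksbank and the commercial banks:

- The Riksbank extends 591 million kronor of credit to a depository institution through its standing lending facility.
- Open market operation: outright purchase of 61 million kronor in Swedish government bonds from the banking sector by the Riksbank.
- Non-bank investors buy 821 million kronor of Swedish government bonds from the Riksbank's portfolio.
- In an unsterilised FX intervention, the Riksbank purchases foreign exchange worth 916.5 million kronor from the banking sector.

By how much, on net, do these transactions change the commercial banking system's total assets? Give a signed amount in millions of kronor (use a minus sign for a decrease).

-230 million

Riksbank balance sheet:
  Assets:      Securities −760M, Loans to banks +591M, Foreign assets +916.5M
  Liabilities: Bank reserves +747.5M
Commercial banking system:
  Assets:      Reserves at CB +747.5M, Securities −61M, Foreign assets −916.5M
  Liabilities: Checkable deposits −821M, Borrowings from CB +591M
Change in total bank assets = -230 million.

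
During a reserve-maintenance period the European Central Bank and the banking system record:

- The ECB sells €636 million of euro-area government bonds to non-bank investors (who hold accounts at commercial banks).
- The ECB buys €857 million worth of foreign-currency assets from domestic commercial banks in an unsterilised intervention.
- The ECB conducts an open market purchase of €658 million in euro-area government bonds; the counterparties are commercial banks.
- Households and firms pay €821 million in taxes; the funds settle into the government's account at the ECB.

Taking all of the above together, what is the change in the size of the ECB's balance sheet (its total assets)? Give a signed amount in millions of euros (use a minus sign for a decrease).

ECB balance sheet:
  Assets:      Securities +€22M, Foreign assets +€857M
  Liabilities: Bank reserves +€58M, Government deposits +€821M
Change in total ECB assets = +€879 million.

+€879 million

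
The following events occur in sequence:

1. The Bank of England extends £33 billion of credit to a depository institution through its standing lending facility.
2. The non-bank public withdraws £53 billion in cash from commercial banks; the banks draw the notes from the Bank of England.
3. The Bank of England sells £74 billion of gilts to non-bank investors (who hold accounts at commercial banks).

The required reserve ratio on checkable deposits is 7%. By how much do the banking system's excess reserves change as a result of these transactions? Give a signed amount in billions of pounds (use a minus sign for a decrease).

-£85.11 billion

Discount-window loan £33 billion: reserves +£33B, deposits 0.
Currency withdrawal £53 billion: reserves −£53B, deposits −£53B.
Asset sale (to non-banks) £74 billion: reserves −£74B, deposits −£74B.
Totals: Δreserves = −£94B, Δdeposits = −£127B.
Δrequired reserves = 7% × −£127B = −£8.89B.
Δexcess reserves = Δreserves − Δrequired = −£94B − (−£8.89B) = -£85.11 billion.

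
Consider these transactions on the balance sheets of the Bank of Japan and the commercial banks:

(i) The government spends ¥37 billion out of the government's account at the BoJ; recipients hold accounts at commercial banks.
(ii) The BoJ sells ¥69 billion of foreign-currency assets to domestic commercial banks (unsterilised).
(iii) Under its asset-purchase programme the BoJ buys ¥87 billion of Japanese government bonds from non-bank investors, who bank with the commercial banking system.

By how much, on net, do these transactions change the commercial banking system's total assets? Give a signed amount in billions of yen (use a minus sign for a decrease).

BoJ balance sheet:
  Assets:      Securities +¥87B, Foreign assets −¥69B
  Liabilities: Bank reserves +¥55B, Government deposits −¥37B
Commercial banking system:
  Assets:      Reserves at CB +¥55B, Foreign assets +¥69B
  Liabilities: Checkable deposits +¥124B
Change in total bank assets = +¥124 billion.

+¥124 billion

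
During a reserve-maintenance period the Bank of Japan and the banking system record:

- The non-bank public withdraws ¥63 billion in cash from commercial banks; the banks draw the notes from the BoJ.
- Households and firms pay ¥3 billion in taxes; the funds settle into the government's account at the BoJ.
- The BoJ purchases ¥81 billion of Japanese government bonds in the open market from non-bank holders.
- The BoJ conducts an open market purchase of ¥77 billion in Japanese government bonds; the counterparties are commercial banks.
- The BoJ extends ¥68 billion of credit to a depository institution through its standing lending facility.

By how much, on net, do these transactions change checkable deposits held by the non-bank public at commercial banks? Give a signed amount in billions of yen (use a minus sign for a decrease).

Currency withdrawal ¥63 billion: non-bank counterparties' bank balances fall → −¥63B.
Government account inflow ¥3 billion: non-bank counterparties' bank balances fall → −¥3B.
Asset purchase (from non-banks) ¥81 billion: non-bank counterparties' bank balances rise → +¥81B.
OMO purchase (from banks) ¥77 billion: the counterparty is a bank, so public deposits are unchanged → 0.
Discount-window loan ¥68 billion: the counterparty is a bank, so public deposits are unchanged → 0.
Net: −63 − 3 + 81 + 0 + 0 = +¥15 billion.

+¥15 billion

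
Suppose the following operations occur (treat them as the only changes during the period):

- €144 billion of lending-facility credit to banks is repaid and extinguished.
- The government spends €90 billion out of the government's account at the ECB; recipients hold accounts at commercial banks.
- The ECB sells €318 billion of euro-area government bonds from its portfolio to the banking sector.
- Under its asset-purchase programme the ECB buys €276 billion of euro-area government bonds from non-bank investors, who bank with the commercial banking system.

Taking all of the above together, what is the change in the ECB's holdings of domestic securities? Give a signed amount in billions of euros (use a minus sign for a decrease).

-€42 billion

ECB balance sheet:
  Assets:      Securities −€42B, Loans to banks −€144B
  Liabilities: Bank reserves −€96B, Government deposits −€90B
Commercial banking system:
  Assets:      Reserves at CB −€96B, Securities +€318B
  Liabilities: Checkable deposits +€366B, Borrowings from CB −€144B
So the change in the ECB's holdings of domestic securities is -€42 billion.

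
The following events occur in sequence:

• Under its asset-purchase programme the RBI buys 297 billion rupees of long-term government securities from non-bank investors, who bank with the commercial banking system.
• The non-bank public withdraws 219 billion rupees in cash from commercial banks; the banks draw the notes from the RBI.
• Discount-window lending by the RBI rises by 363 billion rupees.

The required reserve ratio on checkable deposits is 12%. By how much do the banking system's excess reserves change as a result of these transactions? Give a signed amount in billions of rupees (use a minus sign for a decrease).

+431.64 billion

Asset purchase (from non-banks) 297 billion rupees: reserves +297B, deposits +297B.
Currency withdrawal 219 billion rupees: reserves −219B, deposits −219B.
Discount-window loan 363 billion rupees: reserves +363B, deposits 0.
Totals: Δreserves = +441B, Δdeposits = +78B.
Δrequired reserves = 12% × +78B = +9.36B.
Δexcess reserves = Δreserves − Δrequired = +441B − (+9.36B) = +431.64 billion.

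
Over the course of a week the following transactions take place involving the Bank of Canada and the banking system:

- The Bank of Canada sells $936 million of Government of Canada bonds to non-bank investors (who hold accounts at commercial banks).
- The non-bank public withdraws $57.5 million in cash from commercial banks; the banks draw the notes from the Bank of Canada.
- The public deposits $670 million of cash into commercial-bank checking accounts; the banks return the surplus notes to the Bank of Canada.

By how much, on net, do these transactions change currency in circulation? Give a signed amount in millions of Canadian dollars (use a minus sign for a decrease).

Bank of Canada balance sheet:
  Assets:      Securities −$936M
  Liabilities: Bank reserves −$323.5M, Currency in circulation −$612.5M
Commercial banking system:
  Assets:      Reserves at CB −$323.5M
  Liabilities: Checkable deposits −$323.5M
So the change in currency in circulation is -$612.5 million.

-$612.5 million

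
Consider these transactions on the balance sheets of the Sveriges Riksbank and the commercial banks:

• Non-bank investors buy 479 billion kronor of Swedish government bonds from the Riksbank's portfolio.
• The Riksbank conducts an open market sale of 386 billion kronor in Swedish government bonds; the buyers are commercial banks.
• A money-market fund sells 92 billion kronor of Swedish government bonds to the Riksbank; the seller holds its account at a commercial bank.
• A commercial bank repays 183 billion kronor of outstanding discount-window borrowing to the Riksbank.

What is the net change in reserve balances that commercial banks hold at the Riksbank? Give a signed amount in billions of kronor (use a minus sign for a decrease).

Asset sale (to non-banks) 479 billion kronor: the non-bank buyers' banks settle from reserves → −479B.
OMO sale (to banks) 386 billion kronor: the buying banks pay out of their reserve balances → −386B.
Asset purchase (from non-banks) 92 billion kronor: the Riksbank pays by crediting reserve accounts → +92B.
Discount-window repayment 183 billion kronor: repayment is debited from reserves → −183B.
Net: −479 − 386 + 92 − 183 = -956 billion.

-956 billion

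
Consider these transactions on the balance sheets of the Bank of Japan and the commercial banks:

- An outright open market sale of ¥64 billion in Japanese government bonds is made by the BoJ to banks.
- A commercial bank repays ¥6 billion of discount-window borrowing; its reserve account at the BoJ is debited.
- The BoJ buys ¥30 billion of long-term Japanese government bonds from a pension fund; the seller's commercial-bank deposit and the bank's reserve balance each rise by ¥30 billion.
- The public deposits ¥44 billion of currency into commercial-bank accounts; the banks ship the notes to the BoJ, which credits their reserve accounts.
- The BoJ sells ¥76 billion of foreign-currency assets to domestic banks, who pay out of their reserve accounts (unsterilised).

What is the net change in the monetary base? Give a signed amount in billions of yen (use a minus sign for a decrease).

-¥116 billion

BoJ balance sheet:
  Assets:      Securities −¥34B, Loans to banks −¥6B, Foreign assets −¥76B
  Liabilities: Bank reserves −¥72B, Currency in circulation −¥44B
Commercial banking system:
  Assets:      Reserves at CB −¥72B, Securities +¥64B, Foreign assets +¥76B
  Liabilities: Checkable deposits +¥74B, Borrowings from CB −¥6B
Monetary base = currency + reserves: −¥44B + (−¥72B) = -¥116 billion.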